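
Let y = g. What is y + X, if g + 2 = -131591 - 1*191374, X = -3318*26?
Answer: -409235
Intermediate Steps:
X = -86268
g = -322967 (g = -2 + (-131591 - 1*191374) = -2 + (-131591 - 191374) = -2 - 322965 = -322967)
y = -322967
y + X = -322967 - 86268 = -409235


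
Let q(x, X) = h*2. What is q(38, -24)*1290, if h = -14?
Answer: -36120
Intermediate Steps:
q(x, X) = -28 (q(x, X) = -14*2 = -28)
q(38, -24)*1290 = -28*1290 = -36120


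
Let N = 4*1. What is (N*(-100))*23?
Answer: -9200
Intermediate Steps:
N = 4
(N*(-100))*23 = (4*(-100))*23 = -400*23 = -9200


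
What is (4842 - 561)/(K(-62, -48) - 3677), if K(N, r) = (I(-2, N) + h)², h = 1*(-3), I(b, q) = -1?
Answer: -4281/3661 ≈ -1.1694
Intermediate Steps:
h = -3
K(N, r) = 16 (K(N, r) = (-1 - 3)² = (-4)² = 16)
(4842 - 561)/(K(-62, -48) - 3677) = (4842 - 561)/(16 - 3677) = 4281/(-3661) = 4281*(-1/3661) = -4281/3661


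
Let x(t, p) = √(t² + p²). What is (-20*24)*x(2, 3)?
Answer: -480*√13 ≈ -1730.7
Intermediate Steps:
x(t, p) = √(p² + t²)
(-20*24)*x(2, 3) = (-20*24)*√(3² + 2²) = -480*√(9 + 4) = -480*√13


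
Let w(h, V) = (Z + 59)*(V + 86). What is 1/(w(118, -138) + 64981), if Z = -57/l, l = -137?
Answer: 137/8479117 ≈ 1.6157e-5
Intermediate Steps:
Z = 57/137 (Z = -57/(-137) = -57*(-1/137) = 57/137 ≈ 0.41606)
w(h, V) = 700040/137 + 8140*V/137 (w(h, V) = (57/137 + 59)*(V + 86) = 8140*(86 + V)/137 = 700040/137 + 8140*V/137)
1/(w(118, -138) + 64981) = 1/((700040/137 + (8140/137)*(-138)) + 64981) = 1/((700040/137 - 1123320/137) + 64981) = 1/(-423280/137 + 64981) = 1/(8479117/137) = 137/8479117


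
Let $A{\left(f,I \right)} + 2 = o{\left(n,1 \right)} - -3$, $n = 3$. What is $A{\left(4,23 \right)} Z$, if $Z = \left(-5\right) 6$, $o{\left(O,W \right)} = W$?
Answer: $-60$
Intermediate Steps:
$A{\left(f,I \right)} = 2$ ($A{\left(f,I \right)} = -2 + \left(1 - -3\right) = -2 + \left(1 + 3\right) = -2 + 4 = 2$)
$Z = -30$
$A{\left(4,23 \right)} Z = 2 \left(-30\right) = -60$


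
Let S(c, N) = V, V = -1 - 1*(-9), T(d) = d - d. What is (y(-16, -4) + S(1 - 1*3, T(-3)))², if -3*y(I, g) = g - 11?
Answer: 169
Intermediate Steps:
T(d) = 0
V = 8 (V = -1 + 9 = 8)
S(c, N) = 8
y(I, g) = 11/3 - g/3 (y(I, g) = -(g - 11)/3 = -(-11 + g)/3 = 11/3 - g/3)
(y(-16, -4) + S(1 - 1*3, T(-3)))² = ((11/3 - ⅓*(-4)) + 8)² = ((11/3 + 4/3) + 8)² = (5 + 8)² = 13² = 169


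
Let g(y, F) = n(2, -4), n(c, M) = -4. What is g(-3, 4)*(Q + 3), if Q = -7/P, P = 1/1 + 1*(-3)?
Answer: -26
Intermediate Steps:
P = -2 (P = 1*1 - 3 = 1 - 3 = -2)
g(y, F) = -4
Q = 7/2 (Q = -7/(-2) = -7*(-½) = 7/2 ≈ 3.5000)
g(-3, 4)*(Q + 3) = -4*(7/2 + 3) = -4*13/2 = -26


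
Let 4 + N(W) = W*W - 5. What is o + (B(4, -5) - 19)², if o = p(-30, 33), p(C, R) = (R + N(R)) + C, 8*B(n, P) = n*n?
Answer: 1372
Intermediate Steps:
B(n, P) = n²/8 (B(n, P) = (n*n)/8 = n²/8)
N(W) = -9 + W² (N(W) = -4 + (W*W - 5) = -4 + (W² - 5) = -4 + (-5 + W²) = -9 + W²)
p(C, R) = -9 + C + R + R² (p(C, R) = (R + (-9 + R²)) + C = (-9 + R + R²) + C = -9 + C + R + R²)
o = 1083 (o = -9 - 30 + 33 + 33² = -9 - 30 + 33 + 1089 = 1083)
o + (B(4, -5) - 19)² = 1083 + ((⅛)*4² - 19)² = 1083 + ((⅛)*16 - 19)² = 1083 + (2 - 19)² = 1083 + (-17)² = 1083 + 289 = 1372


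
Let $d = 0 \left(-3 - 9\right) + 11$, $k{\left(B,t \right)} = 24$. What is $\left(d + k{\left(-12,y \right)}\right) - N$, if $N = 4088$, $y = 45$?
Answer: $-4053$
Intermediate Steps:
$d = 11$ ($d = 0 \left(-3 - 9\right) + 11 = 0 \left(-12\right) + 11 = 0 + 11 = 11$)
$\left(d + k{\left(-12,y \right)}\right) - N = \left(11 + 24\right) - 4088 = 35 - 4088 = -4053$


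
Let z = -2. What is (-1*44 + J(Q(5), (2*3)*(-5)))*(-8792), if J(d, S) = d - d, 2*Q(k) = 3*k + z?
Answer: 386848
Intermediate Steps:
Q(k) = -1 + 3*k/2 (Q(k) = (3*k - 2)/2 = (-2 + 3*k)/2 = -1 + 3*k/2)
J(d, S) = 0
(-1*44 + J(Q(5), (2*3)*(-5)))*(-8792) = (-1*44 + 0)*(-8792) = (-44 + 0)*(-8792) = -44*(-8792) = 386848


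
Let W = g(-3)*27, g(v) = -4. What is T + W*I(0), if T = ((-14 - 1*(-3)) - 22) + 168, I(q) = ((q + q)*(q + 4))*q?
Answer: 135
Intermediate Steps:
W = -108 (W = -4*27 = -108)
I(q) = 2*q**2*(4 + q) (I(q) = ((2*q)*(4 + q))*q = (2*q*(4 + q))*q = 2*q**2*(4 + q))
T = 135 (T = ((-14 + 3) - 22) + 168 = (-11 - 22) + 168 = -33 + 168 = 135)
T + W*I(0) = 135 - 216*0**2*(4 + 0) = 135 - 216*0*4 = 135 - 108*0 = 135 + 0 = 135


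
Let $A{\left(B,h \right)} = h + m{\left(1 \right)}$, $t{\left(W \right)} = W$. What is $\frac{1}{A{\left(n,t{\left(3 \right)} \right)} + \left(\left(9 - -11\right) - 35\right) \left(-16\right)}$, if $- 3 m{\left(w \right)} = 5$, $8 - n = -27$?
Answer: $\frac{3}{724} \approx 0.0041436$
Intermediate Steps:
$n = 35$ ($n = 8 - -27 = 8 + 27 = 35$)
$m{\left(w \right)} = - \frac{5}{3}$ ($m{\left(w \right)} = \left(- \frac{1}{3}\right) 5 = - \frac{5}{3}$)
$A{\left(B,h \right)} = - \frac{5}{3} + h$ ($A{\left(B,h \right)} = h - \frac{5}{3} = - \frac{5}{3} + h$)
$\frac{1}{A{\left(n,t{\left(3 \right)} \right)} + \left(\left(9 - -11\right) - 35\right) \left(-16\right)} = \frac{1}{\left(- \frac{5}{3} + 3\right) + \left(\left(9 - -11\right) - 35\right) \left(-16\right)} = \frac{1}{\frac{4}{3} + \left(\left(9 + 11\right) - 35\right) \left(-16\right)} = \frac{1}{\frac{4}{3} + \left(20 - 35\right) \left(-16\right)} = \frac{1}{\frac{4}{3} - -240} = \frac{1}{\frac{4}{3} + 240} = \frac{1}{\frac{724}{3}} = \frac{3}{724}$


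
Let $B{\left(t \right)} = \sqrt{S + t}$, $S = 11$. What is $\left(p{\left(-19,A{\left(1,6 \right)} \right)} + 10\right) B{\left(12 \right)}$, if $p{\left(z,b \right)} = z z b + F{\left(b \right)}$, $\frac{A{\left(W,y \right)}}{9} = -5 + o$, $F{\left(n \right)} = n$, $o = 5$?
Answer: $10 \sqrt{23} \approx 47.958$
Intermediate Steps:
$B{\left(t \right)} = \sqrt{11 + t}$
$A{\left(W,y \right)} = 0$ ($A{\left(W,y \right)} = 9 \left(-5 + 5\right) = 9 \cdot 0 = 0$)
$p{\left(z,b \right)} = b + b z^{2}$ ($p{\left(z,b \right)} = z z b + b = z^{2} b + b = b z^{2} + b = b + b z^{2}$)
$\left(p{\left(-19,A{\left(1,6 \right)} \right)} + 10\right) B{\left(12 \right)} = \left(0 \left(1 + \left(-19\right)^{2}\right) + 10\right) \sqrt{11 + 12} = \left(0 \left(1 + 361\right) + 10\right) \sqrt{23} = \left(0 \cdot 362 + 10\right) \sqrt{23} = \left(0 + 10\right) \sqrt{23} = 10 \sqrt{23}$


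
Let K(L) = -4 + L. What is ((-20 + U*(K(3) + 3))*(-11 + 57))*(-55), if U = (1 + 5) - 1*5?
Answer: 45540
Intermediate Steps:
U = 1 (U = 6 - 5 = 1)
((-20 + U*(K(3) + 3))*(-11 + 57))*(-55) = ((-20 + 1*((-4 + 3) + 3))*(-11 + 57))*(-55) = ((-20 + 1*(-1 + 3))*46)*(-55) = ((-20 + 1*2)*46)*(-55) = ((-20 + 2)*46)*(-55) = -18*46*(-55) = -828*(-55) = 45540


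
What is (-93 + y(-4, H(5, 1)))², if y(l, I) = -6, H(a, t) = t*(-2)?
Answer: 9801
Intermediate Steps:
H(a, t) = -2*t
(-93 + y(-4, H(5, 1)))² = (-93 - 6)² = (-99)² = 9801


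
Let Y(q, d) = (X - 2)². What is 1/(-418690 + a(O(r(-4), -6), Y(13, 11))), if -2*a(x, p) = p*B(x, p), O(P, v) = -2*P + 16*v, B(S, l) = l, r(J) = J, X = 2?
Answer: -1/418690 ≈ -2.3884e-6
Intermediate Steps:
Y(q, d) = 0 (Y(q, d) = (2 - 2)² = 0² = 0)
a(x, p) = -p²/2 (a(x, p) = -p*p/2 = -p²/2)
1/(-418690 + a(O(r(-4), -6), Y(13, 11))) = 1/(-418690 - ½*0²) = 1/(-418690 - ½*0) = 1/(-418690 + 0) = 1/(-418690) = -1/418690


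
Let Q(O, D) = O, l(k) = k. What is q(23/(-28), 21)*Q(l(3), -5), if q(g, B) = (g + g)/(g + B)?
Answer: -138/565 ≈ -0.24425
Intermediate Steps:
q(g, B) = 2*g/(B + g) (q(g, B) = (2*g)/(B + g) = 2*g/(B + g))
q(23/(-28), 21)*Q(l(3), -5) = (2*(23/(-28))/(21 + 23/(-28)))*3 = (2*(23*(-1/28))/(21 + 23*(-1/28)))*3 = (2*(-23/28)/(21 - 23/28))*3 = (2*(-23/28)/(565/28))*3 = (2*(-23/28)*(28/565))*3 = -46/565*3 = -138/565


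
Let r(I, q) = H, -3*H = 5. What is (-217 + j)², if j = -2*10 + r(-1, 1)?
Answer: 512656/9 ≈ 56962.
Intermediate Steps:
H = -5/3 (H = -⅓*5 = -5/3 ≈ -1.6667)
r(I, q) = -5/3
j = -65/3 (j = -2*10 - 5/3 = -20 - 5/3 = -65/3 ≈ -21.667)
(-217 + j)² = (-217 - 65/3)² = (-716/3)² = 512656/9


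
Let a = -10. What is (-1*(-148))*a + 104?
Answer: -1376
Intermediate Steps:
(-1*(-148))*a + 104 = -1*(-148)*(-10) + 104 = 148*(-10) + 104 = -1480 + 104 = -1376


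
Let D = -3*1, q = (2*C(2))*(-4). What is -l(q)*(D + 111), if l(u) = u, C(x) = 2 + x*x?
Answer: 5184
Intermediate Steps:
C(x) = 2 + x²
q = -48 (q = (2*(2 + 2²))*(-4) = (2*(2 + 4))*(-4) = (2*6)*(-4) = 12*(-4) = -48)
D = -3
-l(q)*(D + 111) = -(-48)*(-3 + 111) = -(-48)*108 = -1*(-5184) = 5184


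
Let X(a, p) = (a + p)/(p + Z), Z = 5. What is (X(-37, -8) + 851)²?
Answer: 749956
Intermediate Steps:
X(a, p) = (a + p)/(5 + p) (X(a, p) = (a + p)/(p + 5) = (a + p)/(5 + p))
(X(-37, -8) + 851)² = ((-37 - 8)/(5 - 8) + 851)² = (-45/(-3) + 851)² = (-⅓*(-45) + 851)² = (15 + 851)² = 866² = 749956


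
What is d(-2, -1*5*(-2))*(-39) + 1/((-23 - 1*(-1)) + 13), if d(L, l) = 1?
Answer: -352/9 ≈ -39.111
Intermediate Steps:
d(-2, -1*5*(-2))*(-39) + 1/((-23 - 1*(-1)) + 13) = 1*(-39) + 1/((-23 - 1*(-1)) + 13) = -39 + 1/((-23 + 1) + 13) = -39 + 1/(-22 + 13) = -39 + 1/(-9) = -39 - ⅑ = -352/9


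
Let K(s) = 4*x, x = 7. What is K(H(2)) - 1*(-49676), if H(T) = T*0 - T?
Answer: 49704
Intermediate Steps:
H(T) = -T (H(T) = 0 - T = -T)
K(s) = 28 (K(s) = 4*7 = 28)
K(H(2)) - 1*(-49676) = 28 - 1*(-49676) = 28 + 49676 = 49704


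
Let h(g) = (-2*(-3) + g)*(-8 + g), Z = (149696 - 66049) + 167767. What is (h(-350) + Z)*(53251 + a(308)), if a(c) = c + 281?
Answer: 20166633440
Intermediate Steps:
Z = 251414 (Z = 83647 + 167767 = 251414)
a(c) = 281 + c
h(g) = (-8 + g)*(6 + g) (h(g) = (6 + g)*(-8 + g) = (-8 + g)*(6 + g))
(h(-350) + Z)*(53251 + a(308)) = ((-48 + (-350)² - 2*(-350)) + 251414)*(53251 + (281 + 308)) = ((-48 + 122500 + 700) + 251414)*(53251 + 589) = (123152 + 251414)*53840 = 374566*53840 = 20166633440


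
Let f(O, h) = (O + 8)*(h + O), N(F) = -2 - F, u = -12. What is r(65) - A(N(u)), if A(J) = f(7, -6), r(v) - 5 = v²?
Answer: 4215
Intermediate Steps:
f(O, h) = (8 + O)*(O + h)
r(v) = 5 + v²
A(J) = 15 (A(J) = 7² + 8*7 + 8*(-6) + 7*(-6) = 49 + 56 - 48 - 42 = 15)
r(65) - A(N(u)) = (5 + 65²) - 1*15 = (5 + 4225) - 15 = 4230 - 15 = 4215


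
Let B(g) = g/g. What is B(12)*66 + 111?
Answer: 177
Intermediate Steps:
B(g) = 1
B(12)*66 + 111 = 1*66 + 111 = 66 + 111 = 177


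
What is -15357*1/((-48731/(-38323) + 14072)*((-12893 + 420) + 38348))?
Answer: -196175437/4651721137875 ≈ -4.2173e-5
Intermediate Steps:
-15357*1/((-48731/(-38323) + 14072)*((-12893 + 420) + 38348)) = -15357*1/((-12473 + 38348)*(-48731*(-1/38323) + 14072)) = -15357*1/(25875*(48731/38323 + 14072)) = -15357/((539329987/38323)*25875) = -15357/13955163413625/38323 = -15357*38323/13955163413625 = -196175437/4651721137875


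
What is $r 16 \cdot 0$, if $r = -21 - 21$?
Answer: $0$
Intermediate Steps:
$r = -42$
$r 16 \cdot 0 = \left(-42\right) 16 \cdot 0 = \left(-672\right) 0 = 0$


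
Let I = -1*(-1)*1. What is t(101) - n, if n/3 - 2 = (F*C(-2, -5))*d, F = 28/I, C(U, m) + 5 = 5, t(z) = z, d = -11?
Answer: 95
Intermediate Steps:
I = 1 (I = 1*1 = 1)
C(U, m) = 0 (C(U, m) = -5 + 5 = 0)
F = 28 (F = 28/1 = 28*1 = 28)
n = 6 (n = 6 + 3*((28*0)*(-11)) = 6 + 3*(0*(-11)) = 6 + 3*0 = 6 + 0 = 6)
t(101) - n = 101 - 1*6 = 101 - 6 = 95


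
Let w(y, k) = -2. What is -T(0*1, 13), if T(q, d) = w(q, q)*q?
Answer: 0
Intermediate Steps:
T(q, d) = -2*q
-T(0*1, 13) = -(-2)*0*1 = -(-2)*0 = -1*0 = 0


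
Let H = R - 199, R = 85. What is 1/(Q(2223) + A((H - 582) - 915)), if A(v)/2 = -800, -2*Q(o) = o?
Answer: -2/5423 ≈ -0.00036880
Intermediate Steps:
Q(o) = -o/2
H = -114 (H = 85 - 199 = -114)
A(v) = -1600 (A(v) = 2*(-800) = -1600)
1/(Q(2223) + A((H - 582) - 915)) = 1/(-½*2223 - 1600) = 1/(-2223/2 - 1600) = 1/(-5423/2) = -2/5423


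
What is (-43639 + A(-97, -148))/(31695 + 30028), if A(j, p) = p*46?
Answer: -50447/61723 ≈ -0.81731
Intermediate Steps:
A(j, p) = 46*p
(-43639 + A(-97, -148))/(31695 + 30028) = (-43639 + 46*(-148))/(31695 + 30028) = (-43639 - 6808)/61723 = -50447*1/61723 = -50447/61723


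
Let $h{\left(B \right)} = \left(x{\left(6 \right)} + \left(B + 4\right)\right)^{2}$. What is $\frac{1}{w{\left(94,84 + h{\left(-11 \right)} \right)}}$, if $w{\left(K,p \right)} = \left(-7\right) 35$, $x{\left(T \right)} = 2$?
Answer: $- \frac{1}{245} \approx -0.0040816$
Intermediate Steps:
$h{\left(B \right)} = \left(6 + B\right)^{2}$ ($h{\left(B \right)} = \left(2 + \left(B + 4\right)\right)^{2} = \left(2 + \left(4 + B\right)\right)^{2} = \left(6 + B\right)^{2}$)
$w{\left(K,p \right)} = -245$
$\frac{1}{w{\left(94,84 + h{\left(-11 \right)} \right)}} = \frac{1}{-245} = - \frac{1}{245}$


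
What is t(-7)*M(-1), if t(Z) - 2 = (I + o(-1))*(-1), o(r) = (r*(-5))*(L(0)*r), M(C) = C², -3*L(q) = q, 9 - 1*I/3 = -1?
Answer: -28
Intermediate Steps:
I = 30 (I = 27 - 3*(-1) = 27 + 3 = 30)
L(q) = -q/3
o(r) = 0 (o(r) = (r*(-5))*((-⅓*0)*r) = (-5*r)*(0*r) = -5*r*0 = 0)
t(Z) = -28 (t(Z) = 2 + (30 + 0)*(-1) = 2 + 30*(-1) = 2 - 30 = -28)
t(-7)*M(-1) = -28*(-1)² = -28*1 = -28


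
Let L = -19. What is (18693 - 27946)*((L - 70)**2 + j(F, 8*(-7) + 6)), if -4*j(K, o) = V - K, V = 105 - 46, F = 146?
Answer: -293977063/4 ≈ -7.3494e+7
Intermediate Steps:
V = 59
j(K, o) = -59/4 + K/4 (j(K, o) = -(59 - K)/4 = -59/4 + K/4)
(18693 - 27946)*((L - 70)**2 + j(F, 8*(-7) + 6)) = (18693 - 27946)*((-19 - 70)**2 + (-59/4 + (1/4)*146)) = -9253*((-89)**2 + (-59/4 + 73/2)) = -9253*(7921 + 87/4) = -9253*31771/4 = -293977063/4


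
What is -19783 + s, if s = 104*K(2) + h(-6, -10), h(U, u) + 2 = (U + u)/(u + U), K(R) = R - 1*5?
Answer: -20096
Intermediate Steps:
K(R) = -5 + R (K(R) = R - 5 = -5 + R)
h(U, u) = -1 (h(U, u) = -2 + (U + u)/(u + U) = -2 + (U + u)/(U + u) = -2 + 1 = -1)
s = -313 (s = 104*(-5 + 2) - 1 = 104*(-3) - 1 = -312 - 1 = -313)
-19783 + s = -19783 - 313 = -20096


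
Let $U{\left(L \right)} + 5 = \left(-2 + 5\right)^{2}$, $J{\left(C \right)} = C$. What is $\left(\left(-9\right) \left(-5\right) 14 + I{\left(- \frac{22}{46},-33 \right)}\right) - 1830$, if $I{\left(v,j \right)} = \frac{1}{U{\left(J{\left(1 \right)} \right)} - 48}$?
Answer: $- \frac{52801}{44} \approx -1200.0$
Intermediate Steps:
$U{\left(L \right)} = 4$ ($U{\left(L \right)} = -5 + \left(-2 + 5\right)^{2} = -5 + 3^{2} = -5 + 9 = 4$)
$I{\left(v,j \right)} = - \frac{1}{44}$ ($I{\left(v,j \right)} = \frac{1}{4 - 48} = \frac{1}{-44} = - \frac{1}{44}$)
$\left(\left(-9\right) \left(-5\right) 14 + I{\left(- \frac{22}{46},-33 \right)}\right) - 1830 = \left(\left(-9\right) \left(-5\right) 14 - \frac{1}{44}\right) - 1830 = \left(45 \cdot 14 - \frac{1}{44}\right) - 1830 = \left(630 - \frac{1}{44}\right) - 1830 = \frac{27719}{44} - 1830 = - \frac{52801}{44}$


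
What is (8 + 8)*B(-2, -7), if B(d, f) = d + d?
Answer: -64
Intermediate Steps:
B(d, f) = 2*d
(8 + 8)*B(-2, -7) = (8 + 8)*(2*(-2)) = 16*(-4) = -64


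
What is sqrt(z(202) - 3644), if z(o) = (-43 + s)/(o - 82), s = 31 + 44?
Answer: 8*I*sqrt(12810)/15 ≈ 60.363*I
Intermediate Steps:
s = 75
z(o) = 32/(-82 + o) (z(o) = (-43 + 75)/(o - 82) = 32/(-82 + o))
sqrt(z(202) - 3644) = sqrt(32/(-82 + 202) - 3644) = sqrt(32/120 - 3644) = sqrt(32*(1/120) - 3644) = sqrt(4/15 - 3644) = sqrt(-54656/15) = 8*I*sqrt(12810)/15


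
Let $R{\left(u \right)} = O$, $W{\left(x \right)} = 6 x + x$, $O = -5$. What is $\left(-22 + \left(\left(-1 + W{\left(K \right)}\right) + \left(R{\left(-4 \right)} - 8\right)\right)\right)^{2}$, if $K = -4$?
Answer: $4096$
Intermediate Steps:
$W{\left(x \right)} = 7 x$
$R{\left(u \right)} = -5$
$\left(-22 + \left(\left(-1 + W{\left(K \right)}\right) + \left(R{\left(-4 \right)} - 8\right)\right)\right)^{2} = \left(-22 + \left(\left(-1 + 7 \left(-4\right)\right) - 13\right)\right)^{2} = \left(-22 - 42\right)^{2} = \left(-64\right)^{2} = 4096$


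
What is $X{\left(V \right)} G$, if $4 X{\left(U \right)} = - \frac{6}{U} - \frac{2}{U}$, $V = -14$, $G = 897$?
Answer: $\frac{897}{7} \approx 128.14$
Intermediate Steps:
$X{\left(U \right)} = - \frac{2}{U}$ ($X{\left(U \right)} = \frac{- \frac{6}{U} - \frac{2}{U}}{4} = \frac{\left(-8\right) \frac{1}{U}}{4} = - \frac{2}{U}$)
$X{\left(V \right)} G = - \frac{2}{-14} \cdot 897 = \left(-2\right) \left(- \frac{1}{14}\right) 897 = \frac{1}{7} \cdot 897 = \frac{897}{7}$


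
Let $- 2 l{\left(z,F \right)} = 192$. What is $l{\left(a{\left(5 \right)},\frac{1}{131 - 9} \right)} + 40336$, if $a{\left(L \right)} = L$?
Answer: $40240$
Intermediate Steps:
$l{\left(z,F \right)} = -96$ ($l{\left(z,F \right)} = \left(- \frac{1}{2}\right) 192 = -96$)
$l{\left(a{\left(5 \right)},\frac{1}{131 - 9} \right)} + 40336 = -96 + 40336 = 40240$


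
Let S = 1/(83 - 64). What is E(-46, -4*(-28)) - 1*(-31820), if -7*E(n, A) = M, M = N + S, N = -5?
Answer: 4232154/133 ≈ 31821.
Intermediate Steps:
S = 1/19 ≈ 0.052632
M = -94/19 (M = -5 + 1/19 = -94/19 ≈ -4.9474)
E(n, A) = 94/133 (E(n, A) = -⅐*(-94/19) = 94/133)
E(-46, -4*(-28)) - 1*(-31820) = 94/133 - 1*(-31820) = 94/133 + 31820 = 4232154/133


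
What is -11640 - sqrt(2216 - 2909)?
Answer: -11640 - 3*I*sqrt(77) ≈ -11640.0 - 26.325*I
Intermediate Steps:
-11640 - sqrt(2216 - 2909) = -11640 - sqrt(-693) = -11640 - 3*I*sqrt(77)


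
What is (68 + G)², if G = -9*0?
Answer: 4624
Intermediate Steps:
G = 0
(68 + G)² = (68 + 0)² = 68² = 4624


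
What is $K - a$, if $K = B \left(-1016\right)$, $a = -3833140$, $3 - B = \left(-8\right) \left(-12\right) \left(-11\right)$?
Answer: $2757196$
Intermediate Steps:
$B = 1059$ ($B = 3 - \left(-8\right) \left(-12\right) \left(-11\right) = 3 - 96 \left(-11\right) = 3 - -1056 = 3 + 1056 = 1059$)
$K = -1075944$ ($K = 1059 \left(-1016\right) = -1075944$)
$K - a = -1075944 - -3833140 = -1075944 + 3833140 = 2757196$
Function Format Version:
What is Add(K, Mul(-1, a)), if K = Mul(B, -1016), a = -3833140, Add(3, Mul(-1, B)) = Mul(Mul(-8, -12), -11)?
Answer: 2757196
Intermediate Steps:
B = 1059 (B = Add(3, Mul(-1, Mul(Mul(-8, -12), -11))) = Add(3, Mul(-1, Mul(96, -11))) = Add(3, Mul(-1, -1056)) = Add(3, 1056) = 1059)
K = -1075944 (K = Mul(1059, -1016) = -1075944)
Add(K, Mul(-1, a)) = Add(-1075944, Mul(-1, -3833140)) = Add(-1075944, 3833140) = 2757196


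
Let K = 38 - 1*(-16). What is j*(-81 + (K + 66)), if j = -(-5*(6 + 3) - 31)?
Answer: 2964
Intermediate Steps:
K = 54 (K = 38 + 16 = 54)
j = 76 (j = -(-5*9 - 31) = -(-45 - 31) = -1*(-76) = 76)
j*(-81 + (K + 66)) = 76*(-81 + (54 + 66)) = 76*(-81 + 120) = 76*39 = 2964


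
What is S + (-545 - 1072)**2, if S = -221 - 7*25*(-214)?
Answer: 2651918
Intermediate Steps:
S = 37229 (S = -221 - 175*(-214) = -221 + 37450 = 37229)
S + (-545 - 1072)**2 = 37229 + (-545 - 1072)**2 = 37229 + (-1617)**2 = 37229 + 2614689 = 2651918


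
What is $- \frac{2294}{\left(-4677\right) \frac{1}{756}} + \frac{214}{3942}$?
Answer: $\frac{1139578261}{3072789} \approx 370.86$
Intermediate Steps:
$- \frac{2294}{\left(-4677\right) \frac{1}{756}} + \frac{214}{3942} = - \frac{2294}{\left(-4677\right) \frac{1}{756}} + 214 \cdot \frac{1}{3942} = - \frac{2294}{- \frac{1559}{252}} + \frac{107}{1971} = \left(-2294\right) \left(- \frac{252}{1559}\right) + \frac{107}{1971} = \frac{578088}{1559} + \frac{107}{1971} = \frac{1139578261}{3072789}$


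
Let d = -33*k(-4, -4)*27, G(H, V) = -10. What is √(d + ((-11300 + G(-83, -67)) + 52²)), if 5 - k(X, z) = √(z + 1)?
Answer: √(-13061 + 891*I*√3) ≈ 6.7401 + 114.48*I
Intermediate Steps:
k(X, z) = 5 - √(1 + z) (k(X, z) = 5 - √(z + 1) = 5 - √(1 + z))
d = -4455 + 891*I*√3 (d = -33*(5 - √(1 - 4))*27 = -33*(5 - √(-3))*27 = -33*(5 - I*√3)*27 = (-165 + 33*I*√3)*27 = -4455 + 891*I*√3 ≈ -4455.0 + 1543.3*I)
√(d + ((-11300 + G(-83, -67)) + 52²)) = √((-4455 + 891*I*√3) + ((-11300 - 10) + 52²)) = √((-4455 + 891*I*√3) + (-11310 + 2704)) = √((-4455 + 891*I*√3) - 8606) = √(-13061 + 891*I*√3)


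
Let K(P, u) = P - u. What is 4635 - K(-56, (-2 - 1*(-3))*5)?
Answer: 4696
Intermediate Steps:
4635 - K(-56, (-2 - 1*(-3))*5) = 4635 - (-56 - (-2 - 1*(-3))*5) = 4635 - (-56 - (-2 + 3)*5) = 4635 - (-56 - 5) = 4635 - 1*(-61) = 4635 + 61 = 4696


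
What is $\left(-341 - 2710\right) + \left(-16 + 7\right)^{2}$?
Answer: $-2970$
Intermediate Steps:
$\left(-341 - 2710\right) + \left(-16 + 7\right)^{2} = -3051 + \left(-9\right)^{2} = -3051 + 81 = -2970$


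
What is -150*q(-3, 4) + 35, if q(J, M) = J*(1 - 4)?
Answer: -1315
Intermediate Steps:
q(J, M) = -3*J (q(J, M) = J*(-3) = -3*J)
-150*q(-3, 4) + 35 = -(-450)*(-3) + 35 = -150*9 + 35 = -1350 + 35 = -1315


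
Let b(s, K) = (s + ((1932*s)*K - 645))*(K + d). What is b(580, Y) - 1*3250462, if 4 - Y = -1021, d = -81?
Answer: 1084250544178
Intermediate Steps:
Y = 1025 (Y = 4 - 1*(-1021) = 4 + 1021 = 1025)
b(s, K) = (-81 + K)*(-645 + s + 1932*K*s) (b(s, K) = (s + ((1932*s)*K - 645))*(K - 81) = (s + (1932*K*s - 645))*(-81 + K) = (s + (-645 + 1932*K*s))*(-81 + K) = (-645 + s + 1932*K*s)*(-81 + K) = (-81 + K)*(-645 + s + 1932*K*s))
b(580, Y) - 1*3250462 = (52245 - 645*1025 - 81*580 - 156491*1025*580 + 1932*580*1025**2) - 1*3250462 = (52245 - 661125 - 46980 - 93033899500 + 1932*580*1050625) - 3250462 = (52245 - 661125 - 46980 - 93033899500 + 1177288350000) - 3250462 = 1084253794640 - 3250462 = 1084250544178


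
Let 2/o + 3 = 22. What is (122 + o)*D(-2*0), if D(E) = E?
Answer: 0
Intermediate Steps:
o = 2/19 (o = 2/(-3 + 22) = 2/19 ≈ 0.10526)
(122 + o)*D(-2*0) = (122 + 2/19)*(-2*0) = (2320/19)*0 = 0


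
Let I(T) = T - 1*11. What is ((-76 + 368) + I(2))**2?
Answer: 80089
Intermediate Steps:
I(T) = -11 + T (I(T) = T - 11 = -11 + T)
((-76 + 368) + I(2))**2 = ((-76 + 368) + (-11 + 2))**2 = (292 - 9)**2 = 283**2 = 80089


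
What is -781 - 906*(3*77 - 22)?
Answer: -190135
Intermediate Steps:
-781 - 906*(3*77 - 22) = -781 - 906*(231 - 22) = -781 - 906*209 = -781 - 189354 = -190135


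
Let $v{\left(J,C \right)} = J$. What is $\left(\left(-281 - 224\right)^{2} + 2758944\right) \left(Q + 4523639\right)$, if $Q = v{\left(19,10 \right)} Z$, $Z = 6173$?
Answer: $13987607095294$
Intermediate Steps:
$Q = 117287$ ($Q = 19 \cdot 6173 = 117287$)
$\left(\left(-281 - 224\right)^{2} + 2758944\right) \left(Q + 4523639\right) = \left(\left(-281 - 224\right)^{2} + 2758944\right) \left(117287 + 4523639\right) = \left(\left(-505\right)^{2} + 2758944\right) 4640926 = \left(255025 + 2758944\right) 4640926 = 3013969 \cdot 4640926 = 13987607095294$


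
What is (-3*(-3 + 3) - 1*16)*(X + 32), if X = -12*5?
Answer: 448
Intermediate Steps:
X = -60
(-3*(-3 + 3) - 1*16)*(X + 32) = (-3*(-3 + 3) - 1*16)*(-60 + 32) = (-3*0 - 16)*(-28) = (0 - 16)*(-28) = -16*(-28) = 448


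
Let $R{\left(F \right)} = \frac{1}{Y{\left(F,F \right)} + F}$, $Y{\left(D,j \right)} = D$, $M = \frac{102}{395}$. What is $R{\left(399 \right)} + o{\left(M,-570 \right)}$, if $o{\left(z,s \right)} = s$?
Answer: $- \frac{454859}{798} \approx -570.0$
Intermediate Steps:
$M = \frac{102}{395}$ ($M = 102 \cdot \frac{1}{395} = \frac{102}{395} \approx 0.25823$)
$R{\left(F \right)} = \frac{1}{2 F}$ ($R{\left(F \right)} = \frac{1}{F + F} = \frac{1}{2 F}$)
$R{\left(399 \right)} + o{\left(M,-570 \right)} = \frac{1}{2 \cdot 399} - 570 = \frac{1}{2} \cdot \frac{1}{399} - 570 = \frac{1}{798} - 570 = - \frac{454859}{798}$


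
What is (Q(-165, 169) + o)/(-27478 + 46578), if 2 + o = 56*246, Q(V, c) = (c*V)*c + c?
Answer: -2349311/9550 ≈ -246.00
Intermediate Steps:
Q(V, c) = c + V*c² (Q(V, c) = (V*c)*c + c = V*c² + c = c + V*c²)
o = 13774 (o = -2 + 56*246 = -2 + 13776 = 13774)
(Q(-165, 169) + o)/(-27478 + 46578) = (169*(1 - 165*169) + 13774)/(-27478 + 46578) = (169*(1 - 27885) + 13774)/19100 = (169*(-27884) + 13774)*(1/19100) = (-4712396 + 13774)*(1/19100) = -4698622*1/19100 = -2349311/9550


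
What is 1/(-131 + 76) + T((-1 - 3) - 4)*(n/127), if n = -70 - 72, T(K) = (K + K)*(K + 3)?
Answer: -624927/6985 ≈ -89.467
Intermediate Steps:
T(K) = 2*K*(3 + K) (T(K) = (2*K)*(3 + K) = 2*K*(3 + K))
n = -142
1/(-131 + 76) + T((-1 - 3) - 4)*(n/127) = 1/(-131 + 76) + (2*((-1 - 3) - 4)*(3 + ((-1 - 3) - 4)))*(-142/127) = 1/(-55) + (2*(-4 - 4)*(3 + (-4 - 4)))*(-142*1/127) = -1/55 + (2*(-8)*(3 - 8))*(-142/127) = -1/55 + (2*(-8)*(-5))*(-142/127) = -1/55 + 80*(-142/127) = -1/55 - 11360/127 = -624927/6985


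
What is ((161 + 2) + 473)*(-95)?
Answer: -60420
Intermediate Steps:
((161 + 2) + 473)*(-95) = (163 + 473)*(-95) = 636*(-95) = -60420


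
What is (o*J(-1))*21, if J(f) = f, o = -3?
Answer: 63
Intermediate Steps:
(o*J(-1))*21 = -3*(-1)*21 = 3*21 = 63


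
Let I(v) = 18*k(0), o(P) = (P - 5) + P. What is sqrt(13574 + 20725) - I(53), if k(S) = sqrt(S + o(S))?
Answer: 3*sqrt(3811) - 18*I*sqrt(5) ≈ 185.2 - 40.249*I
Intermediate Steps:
o(P) = -5 + 2*P (o(P) = (-5 + P) + P = -5 + 2*P)
k(S) = sqrt(-5 + 3*S) (k(S) = sqrt(S + (-5 + 2*S)) = sqrt(-5 + 3*S))
I(v) = 18*I*sqrt(5) (I(v) = 18*sqrt(-5 + 3*0) = 18*sqrt(-5 + 0) = 18*sqrt(-5) = 18*(I*sqrt(5)) = 18*I*sqrt(5))
sqrt(13574 + 20725) - I(53) = sqrt(13574 + 20725) - 18*I*sqrt(5) = sqrt(34299) - 18*I*sqrt(5) = 3*sqrt(3811) - 18*I*sqrt(5)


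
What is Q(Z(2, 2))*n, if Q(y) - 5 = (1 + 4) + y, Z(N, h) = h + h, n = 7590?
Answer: 106260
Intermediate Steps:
Z(N, h) = 2*h
Q(y) = 10 + y (Q(y) = 5 + ((1 + 4) + y) = 5 + (5 + y) = 10 + y)
Q(Z(2, 2))*n = (10 + 2*2)*7590 = (10 + 4)*7590 = 14*7590 = 106260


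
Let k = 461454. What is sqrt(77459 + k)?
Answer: sqrt(538913) ≈ 734.11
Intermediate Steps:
sqrt(77459 + k) = sqrt(77459 + 461454) = sqrt(538913)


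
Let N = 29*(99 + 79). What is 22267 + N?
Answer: 27429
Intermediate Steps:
N = 5162 (N = 29*178 = 5162)
22267 + N = 22267 + 5162 = 27429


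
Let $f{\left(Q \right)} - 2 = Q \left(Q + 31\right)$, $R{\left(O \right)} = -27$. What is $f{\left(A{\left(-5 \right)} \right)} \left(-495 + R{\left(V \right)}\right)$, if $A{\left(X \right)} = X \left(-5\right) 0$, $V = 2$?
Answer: $-1044$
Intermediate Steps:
$A{\left(X \right)} = 0$ ($A{\left(X \right)} = - 5 X 0 = 0$)
$f{\left(Q \right)} = 2 + Q \left(31 + Q\right)$ ($f{\left(Q \right)} = 2 + Q \left(Q + 31\right) = 2 + Q \left(31 + Q\right)$)
$f{\left(A{\left(-5 \right)} \right)} \left(-495 + R{\left(V \right)}\right) = \left(2 + 0^{2} + 31 \cdot 0\right) \left(-495 - 27\right) = \left(2 + 0 + 0\right) \left(-522\right) = 2 \left(-522\right) = -1044$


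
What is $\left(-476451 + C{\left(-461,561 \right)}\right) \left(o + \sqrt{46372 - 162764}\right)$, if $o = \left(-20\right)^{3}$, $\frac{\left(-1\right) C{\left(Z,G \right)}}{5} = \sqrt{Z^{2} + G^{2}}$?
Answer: $2 \left(4000 - i \sqrt{29098}\right) \left(476451 + 5 \sqrt{527242}\right) \approx 3.8407 \cdot 10^{9} - 1.6379 \cdot 10^{8} i$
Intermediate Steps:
$C{\left(Z,G \right)} = - 5 \sqrt{G^{2} + Z^{2}}$ ($C{\left(Z,G \right)} = - 5 \sqrt{Z^{2} + G^{2}} = - 5 \sqrt{G^{2} + Z^{2}}$)
$o = -8000$
$\left(-476451 + C{\left(-461,561 \right)}\right) \left(o + \sqrt{46372 - 162764}\right) = \left(-476451 - 5 \sqrt{561^{2} + \left(-461\right)^{2}}\right) \left(-8000 + \sqrt{46372 - 162764}\right) = \left(-476451 - 5 \sqrt{314721 + 212521}\right) \left(-8000 + \sqrt{-116392}\right) = \left(-476451 - 5 \sqrt{527242}\right) \left(-8000 + 2 i \sqrt{29098}\right)$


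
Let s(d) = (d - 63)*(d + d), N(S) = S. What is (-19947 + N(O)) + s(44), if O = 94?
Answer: -21525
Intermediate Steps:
s(d) = 2*d*(-63 + d) (s(d) = (-63 + d)*(2*d) = 2*d*(-63 + d))
(-19947 + N(O)) + s(44) = (-19947 + 94) + 2*44*(-63 + 44) = -19853 + 2*44*(-19) = -19853 - 1672 = -21525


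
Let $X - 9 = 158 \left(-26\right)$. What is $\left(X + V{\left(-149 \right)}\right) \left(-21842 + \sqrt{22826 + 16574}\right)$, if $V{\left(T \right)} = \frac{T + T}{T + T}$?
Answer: $89508516 - 40980 \sqrt{394} \approx 8.8695 \cdot 10^{7}$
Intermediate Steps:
$X = -4099$ ($X = 9 + 158 \left(-26\right) = 9 - 4108 = -4099$)
$V{\left(T \right)} = 1$ ($V{\left(T \right)} = \frac{2 T}{2 T} = 2 T \frac{1}{2 T} = 1$)
$\left(X + V{\left(-149 \right)}\right) \left(-21842 + \sqrt{22826 + 16574}\right) = \left(-4099 + 1\right) \left(-21842 + \sqrt{22826 + 16574}\right) = - 4098 \left(-21842 + \sqrt{39400}\right) = - 4098 \left(-21842 + 10 \sqrt{394}\right) = 89508516 - 40980 \sqrt{394}$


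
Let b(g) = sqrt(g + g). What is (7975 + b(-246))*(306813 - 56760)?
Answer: 1994172675 + 500106*I*sqrt(123) ≈ 1.9942e+9 + 5.5464e+6*I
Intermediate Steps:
b(g) = sqrt(2)*sqrt(g) (b(g) = sqrt(2*g) = sqrt(2)*sqrt(g))
(7975 + b(-246))*(306813 - 56760) = (7975 + sqrt(2)*sqrt(-246))*(306813 - 56760) = (7975 + sqrt(2)*(I*sqrt(246)))*250053 = (7975 + 2*I*sqrt(123))*250053 = 1994172675 + 500106*I*sqrt(123)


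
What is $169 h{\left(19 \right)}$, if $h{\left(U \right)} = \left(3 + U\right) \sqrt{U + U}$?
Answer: $3718 \sqrt{38} \approx 22919.0$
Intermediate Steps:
$h{\left(U \right)} = \sqrt{2} \sqrt{U} \left(3 + U\right)$ ($h{\left(U \right)} = \left(3 + U\right) \sqrt{2 U} = \left(3 + U\right) \sqrt{2} \sqrt{U} = \sqrt{2} \sqrt{U} \left(3 + U\right)$)
$169 h{\left(19 \right)} = 169 \sqrt{2} \sqrt{19} \left(3 + 19\right) = 169 \sqrt{2} \sqrt{19} \cdot 22 = 169 \cdot 22 \sqrt{38} = 3718 \sqrt{38}$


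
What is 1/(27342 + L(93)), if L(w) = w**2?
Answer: 1/35991 ≈ 2.7785e-5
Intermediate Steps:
1/(27342 + L(93)) = 1/(27342 + 93**2) = 1/(27342 + 8649) = 1/35991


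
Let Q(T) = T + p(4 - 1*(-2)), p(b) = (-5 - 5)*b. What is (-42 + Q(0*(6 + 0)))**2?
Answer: 10404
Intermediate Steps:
p(b) = -10*b
Q(T) = -60 + T (Q(T) = T - 10*(4 - 1*(-2)) = T - 10*(4 + 2) = T - 10*6 = T - 60 = -60 + T)
(-42 + Q(0*(6 + 0)))**2 = (-42 + (-60 + 0*(6 + 0)))**2 = (-42 + (-60 + 0*6))**2 = (-42 + (-60 + 0))**2 = (-42 - 60)**2 = (-102)**2 = 10404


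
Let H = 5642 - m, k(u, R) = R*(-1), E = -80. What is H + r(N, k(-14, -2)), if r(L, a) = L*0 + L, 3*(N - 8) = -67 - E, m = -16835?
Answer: 67468/3 ≈ 22489.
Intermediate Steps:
k(u, R) = -R
N = 37/3 (N = 8 + (-67 - 1*(-80))/3 = 8 + (-67 + 80)/3 = 8 + (1/3)*13 = 8 + 13/3 = 37/3 ≈ 12.333)
H = 22477 (H = 5642 - 1*(-16835) = 5642 + 16835 = 22477)
r(L, a) = L (r(L, a) = 0 + L = L)
H + r(N, k(-14, -2)) = 22477 + 37/3 = 67468/3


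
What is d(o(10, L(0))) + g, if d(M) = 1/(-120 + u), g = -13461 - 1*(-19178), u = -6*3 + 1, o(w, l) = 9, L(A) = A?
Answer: 783228/137 ≈ 5717.0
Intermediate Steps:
u = -17 (u = -18 + 1 = -17)
g = 5717 (g = -13461 + 19178 = 5717)
d(M) = -1/137 (d(M) = 1/(-120 - 17) = 1/(-137) = -1/137)
d(o(10, L(0))) + g = -1/137 + 5717 = 783228/137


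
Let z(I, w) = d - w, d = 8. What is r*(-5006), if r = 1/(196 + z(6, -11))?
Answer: -5006/215 ≈ -23.284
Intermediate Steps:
z(I, w) = 8 - w
r = 1/215 (r = 1/(196 + (8 - 1*(-11))) = 1/(196 + (8 + 11)) = 1/(196 + 19) = 1/215 ≈ 0.0046512)
r*(-5006) = (1/215)*(-5006) = -5006/215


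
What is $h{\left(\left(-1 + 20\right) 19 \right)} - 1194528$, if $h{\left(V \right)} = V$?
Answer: $-1194167$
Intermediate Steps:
$h{\left(\left(-1 + 20\right) 19 \right)} - 1194528 = \left(-1 + 20\right) 19 - 1194528 = 19 \cdot 19 - 1194528 = 361 - 1194528 = -1194167$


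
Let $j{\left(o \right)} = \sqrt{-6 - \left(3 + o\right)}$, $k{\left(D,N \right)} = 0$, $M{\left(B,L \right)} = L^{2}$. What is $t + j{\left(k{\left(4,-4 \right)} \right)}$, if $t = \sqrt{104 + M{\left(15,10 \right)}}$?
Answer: $2 \sqrt{51} + 3 i \approx 14.283 + 3.0 i$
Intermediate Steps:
$t = 2 \sqrt{51}$ ($t = \sqrt{104 + 10^{2}} = \sqrt{104 + 100} = \sqrt{204} = 2 \sqrt{51} \approx 14.283$)
$j{\left(o \right)} = \sqrt{-9 - o}$
$t + j{\left(k{\left(4,-4 \right)} \right)} = 2 \sqrt{51} + \sqrt{-9 - 0} = 2 \sqrt{51} + \sqrt{-9 + 0} = 2 \sqrt{51} + \sqrt{-9} = 2 \sqrt{51} + 3 i$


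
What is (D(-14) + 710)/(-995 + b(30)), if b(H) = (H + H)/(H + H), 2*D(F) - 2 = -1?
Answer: -203/284 ≈ -0.71479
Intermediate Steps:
D(F) = ½ (D(F) = 1 + (½)*(-1) = 1 - ½ = ½)
b(H) = 1 (b(H) = (2*H)/((2*H)) = (2*H)*(1/(2*H)) = 1)
(D(-14) + 710)/(-995 + b(30)) = (½ + 710)/(-995 + 1) = (1421/2)/(-994) = (1421/2)*(-1/994) = -203/284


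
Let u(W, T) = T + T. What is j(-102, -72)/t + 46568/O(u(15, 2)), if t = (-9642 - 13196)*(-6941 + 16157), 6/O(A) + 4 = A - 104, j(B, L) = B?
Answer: -9438385351333/11693056 ≈ -8.0718e+5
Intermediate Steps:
u(W, T) = 2*T
O(A) = 6/(-108 + A) (O(A) = 6/(-4 + (A - 104)) = 6/(-4 + (-104 + A)) = 6/(-108 + A))
t = -210475008 (t = -22838*9216 = -210475008)
j(-102, -72)/t + 46568/O(u(15, 2)) = -102/(-210475008) + 46568/((6/(-108 + 2*2))) = -102*(-1/210475008) + 46568/((6/(-108 + 4))) = 17/35079168 + 46568/((6/(-104))) = 17/35079168 + 46568/((6*(-1/104))) = 17/35079168 + 46568/(-3/52) = 17/35079168 + 46568*(-52/3) = 17/35079168 - 2421536/3 = -9438385351333/11693056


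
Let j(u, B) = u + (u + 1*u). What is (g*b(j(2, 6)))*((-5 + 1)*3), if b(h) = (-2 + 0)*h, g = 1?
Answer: 144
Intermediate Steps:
j(u, B) = 3*u (j(u, B) = u + (u + u) = u + 2*u = 3*u)
b(h) = -2*h
(g*b(j(2, 6)))*((-5 + 1)*3) = (1*(-6*2))*((-5 + 1)*3) = (1*(-2*6))*(-4*3) = (1*(-12))*(-12) = -12*(-12) = 144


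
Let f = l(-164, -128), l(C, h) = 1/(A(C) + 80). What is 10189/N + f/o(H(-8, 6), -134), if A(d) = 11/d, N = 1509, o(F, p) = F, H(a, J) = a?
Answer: 267073333/39562962 ≈ 6.7506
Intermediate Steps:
l(C, h) = 1/(80 + 11/C) (l(C, h) = 1/(11/C + 80) = 1/(80 + 11/C))
f = 164/13109 (f = -164/(11 + 80*(-164)) = -164/(11 - 13120) = -164/(-13109) = -164*(-1/13109) = 164/13109 ≈ 0.012510)
10189/N + f/o(H(-8, 6), -134) = 10189/1509 + (164/13109)/(-8) = 10189*(1/1509) + (164/13109)*(-1/8) = 10189/1509 - 41/26218 = 267073333/39562962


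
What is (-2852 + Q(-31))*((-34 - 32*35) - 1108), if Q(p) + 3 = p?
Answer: 6528132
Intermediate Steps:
Q(p) = -3 + p
(-2852 + Q(-31))*((-34 - 32*35) - 1108) = (-2852 + (-3 - 31))*((-34 - 32*35) - 1108) = (-2852 - 34)*((-34 - 1120) - 1108) = -2886*(-1154 - 1108) = -2886*(-2262) = 6528132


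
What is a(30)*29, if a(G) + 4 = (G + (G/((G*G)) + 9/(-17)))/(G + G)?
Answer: -3113237/30600 ≈ -101.74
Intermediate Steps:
a(G) = -4 + (-9/17 + G + 1/G)/(2*G) (a(G) = -4 + (G + (G/((G*G)) + 9/(-17)))/(G + G) = -4 + (G + (G/(G²) + 9*(-1/17)))/((2*G)) = -4 + (G + (G/G² - 9/17))*(1/(2*G)) = -4 + (G + (1/G - 9/17))*(1/(2*G)) = -4 + (G + (-9/17 + 1/G))*(1/(2*G)) = -4 + (-9/17 + G + 1/G)*(1/(2*G)) = -4 + (-9/17 + G + 1/G)/(2*G))
a(30)*29 = ((1/34)*(17 - 119*30² - 9*30)/30²)*29 = ((1/34)*(1/900)*(17 - 119*900 - 270))*29 = ((1/34)*(1/900)*(17 - 107100 - 270))*29 = ((1/34)*(1/900)*(-107353))*29 = -107353/30600*29 = -3113237/30600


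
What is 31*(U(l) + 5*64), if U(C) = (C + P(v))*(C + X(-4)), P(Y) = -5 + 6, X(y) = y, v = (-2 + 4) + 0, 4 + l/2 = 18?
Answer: 31496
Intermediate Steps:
l = 28 (l = -8 + 2*18 = -8 + 36 = 28)
v = 2 (v = 2 + 0 = 2)
P(Y) = 1
U(C) = (1 + C)*(-4 + C) (U(C) = (C + 1)*(C - 4) = (1 + C)*(-4 + C))
31*(U(l) + 5*64) = 31*((-4 + 28² - 3*28) + 5*64) = 31*((-4 + 784 - 84) + 320) = 31*(696 + 320) = 31*1016 = 31496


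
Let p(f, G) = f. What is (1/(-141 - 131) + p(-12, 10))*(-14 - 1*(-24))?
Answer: -16325/136 ≈ -120.04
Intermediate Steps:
(1/(-141 - 131) + p(-12, 10))*(-14 - 1*(-24)) = (1/(-141 - 131) - 12)*(-14 - 1*(-24)) = (1/(-272) - 12)*(-14 + 24) = (-1/272 - 12)*10 = -3265/272*10 = -16325/136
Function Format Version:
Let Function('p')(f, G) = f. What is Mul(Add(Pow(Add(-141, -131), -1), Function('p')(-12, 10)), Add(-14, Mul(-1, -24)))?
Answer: Rational(-16325, 136) ≈ -120.04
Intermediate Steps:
Mul(Add(Pow(Add(-141, -131), -1), Function('p')(-12, 10)), Add(-14, Mul(-1, -24))) = Mul(Add(Pow(Add(-141, -131), -1), -12), Add(-14, Mul(-1, -24))) = Mul(Add(Pow(-272, -1), -12), Add(-14, 24)) = Mul(Add(Rational(-1, 272), -12), 10) = Mul(Rational(-3265, 272), 10) = Rational(-16325, 136)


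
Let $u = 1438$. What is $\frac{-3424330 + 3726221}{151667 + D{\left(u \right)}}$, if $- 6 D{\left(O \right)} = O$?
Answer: $\frac{905673}{454282} \approx 1.9936$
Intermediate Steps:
$D{\left(O \right)} = - \frac{O}{6}$
$\frac{-3424330 + 3726221}{151667 + D{\left(u \right)}} = \frac{-3424330 + 3726221}{151667 - \frac{719}{3}} = \frac{301891}{151667 - \frac{719}{3}} = \frac{301891}{\frac{454282}{3}} = 301891 \cdot \frac{3}{454282} = \frac{905673}{454282}$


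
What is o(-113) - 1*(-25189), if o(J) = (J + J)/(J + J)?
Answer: 25190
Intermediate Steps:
o(J) = 1 (o(J) = (2*J)/((2*J)) = (2*J)*(1/(2*J)) = 1)
o(-113) - 1*(-25189) = 1 - 1*(-25189) = 1 + 25189 = 25190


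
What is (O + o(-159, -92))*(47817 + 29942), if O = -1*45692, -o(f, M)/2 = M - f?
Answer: -3563383934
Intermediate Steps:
o(f, M) = -2*M + 2*f (o(f, M) = -2*(M - f) = -2*M + 2*f)
O = -45692
(O + o(-159, -92))*(47817 + 29942) = (-45692 + (-2*(-92) + 2*(-159)))*(47817 + 29942) = (-45692 + (184 - 318))*77759 = (-45692 - 134)*77759 = -45826*77759 = -3563383934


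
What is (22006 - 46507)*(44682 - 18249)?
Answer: -647634933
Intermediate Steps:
(22006 - 46507)*(44682 - 18249) = -24501*26433 = -647634933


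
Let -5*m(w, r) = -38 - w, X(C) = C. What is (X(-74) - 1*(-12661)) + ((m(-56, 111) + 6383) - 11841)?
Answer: 35627/5 ≈ 7125.4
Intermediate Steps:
m(w, r) = 38/5 + w/5 (m(w, r) = -(-38 - w)/5 = 38/5 + w/5)
(X(-74) - 1*(-12661)) + ((m(-56, 111) + 6383) - 11841) = (-74 - 1*(-12661)) + (((38/5 + (⅕)*(-56)) + 6383) - 11841) = (-74 + 12661) + (((38/5 - 56/5) + 6383) - 11841) = 12587 + ((-18/5 + 6383) - 11841) = 12587 + (31897/5 - 11841) = 12587 - 27308/5 = 35627/5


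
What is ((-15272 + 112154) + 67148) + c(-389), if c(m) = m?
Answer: 163641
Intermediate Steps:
((-15272 + 112154) + 67148) + c(-389) = ((-15272 + 112154) + 67148) - 389 = (96882 + 67148) - 389 = 164030 - 389 = 163641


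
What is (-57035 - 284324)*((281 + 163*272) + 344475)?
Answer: -132820056028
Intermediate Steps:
(-57035 - 284324)*((281 + 163*272) + 344475) = -341359*((281 + 44336) + 344475) = -341359*(44617 + 344475) = -341359*389092 = -132820056028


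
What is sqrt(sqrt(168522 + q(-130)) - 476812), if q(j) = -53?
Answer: sqrt(-476812 + sqrt(168469)) ≈ 690.22*I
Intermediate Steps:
sqrt(sqrt(168522 + q(-130)) - 476812) = sqrt(sqrt(168522 - 53) - 476812) = sqrt(sqrt(168469) - 476812) = sqrt(-476812 + sqrt(168469))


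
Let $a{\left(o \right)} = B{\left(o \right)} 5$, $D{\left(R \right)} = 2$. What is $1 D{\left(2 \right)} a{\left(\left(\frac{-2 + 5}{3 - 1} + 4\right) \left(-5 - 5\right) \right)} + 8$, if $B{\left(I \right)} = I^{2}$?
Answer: $30258$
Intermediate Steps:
$a{\left(o \right)} = 5 o^{2}$ ($a{\left(o \right)} = o^{2} \cdot 5 = 5 o^{2}$)
$1 D{\left(2 \right)} a{\left(\left(\frac{-2 + 5}{3 - 1} + 4\right) \left(-5 - 5\right) \right)} + 8 = 1 \cdot 2 \cdot 5 \left(\left(\frac{-2 + 5}{3 - 1} + 4\right) \left(-5 - 5\right)\right)^{2} + 8 = 2 \cdot 5 \left(\left(\frac{3}{2} + 4\right) \left(-10\right)\right)^{2} + 8 = 2 \cdot 5 \left(\frac{11}{2} \left(-10\right)\right)^{2} + 8 = 2 \cdot 5 \left(-55\right)^{2} + 8 = 2 \cdot 5 \cdot 3025 + 8 = 2 \cdot 15125 + 8 = 30250 + 8 = 30258$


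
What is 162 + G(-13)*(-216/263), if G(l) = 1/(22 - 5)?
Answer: 724086/4471 ≈ 161.95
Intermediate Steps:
G(l) = 1/17
162 + G(-13)*(-216/263) = 162 + (-216/263)/17 = 162 + (-216*1/263)/17 = 162 + (1/17)*(-216/263) = 162 - 216/4471 = 724086/4471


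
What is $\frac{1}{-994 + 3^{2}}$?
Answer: $- \frac{1}{985} \approx -0.0010152$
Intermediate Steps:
$\frac{1}{-994 + 3^{2}} = \frac{1}{-994 + 9} = \frac{1}{-985} = - \frac{1}{985}$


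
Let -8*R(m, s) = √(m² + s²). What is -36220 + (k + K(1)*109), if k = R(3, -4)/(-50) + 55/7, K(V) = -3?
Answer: -20461913/560 ≈ -36539.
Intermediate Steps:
R(m, s) = -√(m² + s²)/8
k = 4407/560 (k = -√(3² + (-4)²)/8/(-50) + 55/7 = -√(9 + 16)/8*(-1/50) + 55*(⅐) = -√25/8*(-1/50) + 55/7 = -⅛*5*(-1/50) + 55/7 = -5/8*(-1/50) + 55/7 = 1/80 + 55/7 = 4407/560 ≈ 7.8696)
-36220 + (k + K(1)*109) = -36220 + (4407/560 - 3*109) = -36220 + (4407/560 - 327) = -36220 - 178713/560 = -20461913/560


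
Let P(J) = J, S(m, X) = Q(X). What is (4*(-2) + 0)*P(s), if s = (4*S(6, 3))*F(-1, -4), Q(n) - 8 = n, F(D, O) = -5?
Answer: 1760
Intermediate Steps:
Q(n) = 8 + n
S(m, X) = 8 + X
s = -220 (s = (4*(8 + 3))*(-5) = (4*11)*(-5) = 44*(-5) = -220)
(4*(-2) + 0)*P(s) = (4*(-2) + 0)*(-220) = (-8 + 0)*(-220) = -8*(-220) = 1760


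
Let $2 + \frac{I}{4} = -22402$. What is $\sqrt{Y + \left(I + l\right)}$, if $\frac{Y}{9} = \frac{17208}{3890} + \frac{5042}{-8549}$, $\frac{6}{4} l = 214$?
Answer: $\frac{i \sqrt{222555564249168373770}}{49883415} \approx 299.06 i$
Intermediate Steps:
$l = \frac{428}{3}$ ($l = \frac{2}{3} \cdot 214 = \frac{428}{3} \approx 142.67$)
$I = -89616$ ($I = -8 + 4 \left(-22402\right) = -8 - 89608 = -89616$)
$Y = \frac{573740154}{16627805}$ ($Y = 9 \left(\frac{17208}{3890} + \frac{5042}{-8549}\right) = 9 \left(17208 \cdot \frac{1}{3890} + 5042 \left(- \frac{1}{8549}\right)\right) = 9 \left(\frac{8604}{1945} - \frac{5042}{8549}\right) = 9 \cdot \frac{63748906}{16627805} = \frac{573740154}{16627805} \approx 34.505$)
$\sqrt{Y + \left(I + l\right)} = \sqrt{\frac{573740154}{16627805} + \left(-89616 + \frac{428}{3}\right)} = \sqrt{\frac{573740154}{16627805} - \frac{268420}{3}} = \sqrt{- \frac{4461514197638}{49883415}} = \frac{i \sqrt{222555564249168373770}}{49883415}$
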